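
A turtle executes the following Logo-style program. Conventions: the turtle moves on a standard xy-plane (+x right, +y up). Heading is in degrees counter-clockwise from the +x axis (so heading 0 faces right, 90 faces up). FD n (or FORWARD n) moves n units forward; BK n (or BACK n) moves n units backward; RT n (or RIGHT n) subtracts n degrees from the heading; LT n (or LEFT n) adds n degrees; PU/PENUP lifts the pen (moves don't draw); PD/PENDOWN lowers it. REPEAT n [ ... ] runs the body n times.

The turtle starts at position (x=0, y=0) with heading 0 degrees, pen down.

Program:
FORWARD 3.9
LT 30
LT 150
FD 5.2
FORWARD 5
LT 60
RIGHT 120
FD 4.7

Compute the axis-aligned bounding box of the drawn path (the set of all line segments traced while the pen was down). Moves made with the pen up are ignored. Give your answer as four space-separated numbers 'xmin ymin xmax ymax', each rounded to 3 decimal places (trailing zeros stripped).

Executing turtle program step by step:
Start: pos=(0,0), heading=0, pen down
FD 3.9: (0,0) -> (3.9,0) [heading=0, draw]
LT 30: heading 0 -> 30
LT 150: heading 30 -> 180
FD 5.2: (3.9,0) -> (-1.3,0) [heading=180, draw]
FD 5: (-1.3,0) -> (-6.3,0) [heading=180, draw]
LT 60: heading 180 -> 240
RT 120: heading 240 -> 120
FD 4.7: (-6.3,0) -> (-8.65,4.07) [heading=120, draw]
Final: pos=(-8.65,4.07), heading=120, 4 segment(s) drawn

Segment endpoints: x in {-8.65, -6.3, -1.3, 0, 3.9}, y in {0, 0, 0, 4.07}
xmin=-8.65, ymin=0, xmax=3.9, ymax=4.07

Answer: -8.65 0 3.9 4.07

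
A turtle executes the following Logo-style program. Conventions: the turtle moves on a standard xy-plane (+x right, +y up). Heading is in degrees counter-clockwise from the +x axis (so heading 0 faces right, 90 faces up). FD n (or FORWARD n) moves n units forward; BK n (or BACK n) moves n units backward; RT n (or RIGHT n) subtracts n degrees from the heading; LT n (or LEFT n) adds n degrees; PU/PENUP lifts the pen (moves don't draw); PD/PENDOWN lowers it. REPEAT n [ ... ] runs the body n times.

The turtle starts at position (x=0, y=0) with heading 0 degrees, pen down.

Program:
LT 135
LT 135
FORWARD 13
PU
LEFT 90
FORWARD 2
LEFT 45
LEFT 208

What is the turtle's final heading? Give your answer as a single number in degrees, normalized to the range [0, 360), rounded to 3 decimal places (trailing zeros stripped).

Executing turtle program step by step:
Start: pos=(0,0), heading=0, pen down
LT 135: heading 0 -> 135
LT 135: heading 135 -> 270
FD 13: (0,0) -> (0,-13) [heading=270, draw]
PU: pen up
LT 90: heading 270 -> 0
FD 2: (0,-13) -> (2,-13) [heading=0, move]
LT 45: heading 0 -> 45
LT 208: heading 45 -> 253
Final: pos=(2,-13), heading=253, 1 segment(s) drawn

Answer: 253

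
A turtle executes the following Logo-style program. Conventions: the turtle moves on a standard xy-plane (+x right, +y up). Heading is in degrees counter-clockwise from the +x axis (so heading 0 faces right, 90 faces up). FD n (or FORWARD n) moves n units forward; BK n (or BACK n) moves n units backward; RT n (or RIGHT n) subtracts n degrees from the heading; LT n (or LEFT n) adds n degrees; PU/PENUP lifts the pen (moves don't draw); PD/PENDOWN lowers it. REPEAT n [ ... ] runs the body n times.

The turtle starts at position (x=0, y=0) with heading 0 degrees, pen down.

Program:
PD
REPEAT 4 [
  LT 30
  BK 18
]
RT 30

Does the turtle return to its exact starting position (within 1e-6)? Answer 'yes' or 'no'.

Answer: no

Derivation:
Executing turtle program step by step:
Start: pos=(0,0), heading=0, pen down
PD: pen down
REPEAT 4 [
  -- iteration 1/4 --
  LT 30: heading 0 -> 30
  BK 18: (0,0) -> (-15.588,-9) [heading=30, draw]
  -- iteration 2/4 --
  LT 30: heading 30 -> 60
  BK 18: (-15.588,-9) -> (-24.588,-24.588) [heading=60, draw]
  -- iteration 3/4 --
  LT 30: heading 60 -> 90
  BK 18: (-24.588,-24.588) -> (-24.588,-42.588) [heading=90, draw]
  -- iteration 4/4 --
  LT 30: heading 90 -> 120
  BK 18: (-24.588,-42.588) -> (-15.588,-58.177) [heading=120, draw]
]
RT 30: heading 120 -> 90
Final: pos=(-15.588,-58.177), heading=90, 4 segment(s) drawn

Start position: (0, 0)
Final position: (-15.588, -58.177)
Distance = 60.229; >= 1e-6 -> NOT closed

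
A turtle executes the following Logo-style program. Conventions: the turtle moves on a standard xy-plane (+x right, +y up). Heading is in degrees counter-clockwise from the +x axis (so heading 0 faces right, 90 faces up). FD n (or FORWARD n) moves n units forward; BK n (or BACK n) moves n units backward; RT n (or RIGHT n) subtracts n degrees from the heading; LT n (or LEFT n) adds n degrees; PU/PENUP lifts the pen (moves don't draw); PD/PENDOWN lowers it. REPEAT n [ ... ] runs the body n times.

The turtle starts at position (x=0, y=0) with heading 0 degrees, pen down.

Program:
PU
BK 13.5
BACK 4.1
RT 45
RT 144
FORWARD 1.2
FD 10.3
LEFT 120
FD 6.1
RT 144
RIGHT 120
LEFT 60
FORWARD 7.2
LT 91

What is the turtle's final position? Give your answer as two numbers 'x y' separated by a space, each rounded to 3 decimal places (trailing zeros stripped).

Executing turtle program step by step:
Start: pos=(0,0), heading=0, pen down
PU: pen up
BK 13.5: (0,0) -> (-13.5,0) [heading=0, move]
BK 4.1: (-13.5,0) -> (-17.6,0) [heading=0, move]
RT 45: heading 0 -> 315
RT 144: heading 315 -> 171
FD 1.2: (-17.6,0) -> (-18.785,0.188) [heading=171, move]
FD 10.3: (-18.785,0.188) -> (-28.958,1.799) [heading=171, move]
LT 120: heading 171 -> 291
FD 6.1: (-28.958,1.799) -> (-26.772,-3.896) [heading=291, move]
RT 144: heading 291 -> 147
RT 120: heading 147 -> 27
LT 60: heading 27 -> 87
FD 7.2: (-26.772,-3.896) -> (-26.396,3.294) [heading=87, move]
LT 91: heading 87 -> 178
Final: pos=(-26.396,3.294), heading=178, 0 segment(s) drawn

Answer: -26.396 3.294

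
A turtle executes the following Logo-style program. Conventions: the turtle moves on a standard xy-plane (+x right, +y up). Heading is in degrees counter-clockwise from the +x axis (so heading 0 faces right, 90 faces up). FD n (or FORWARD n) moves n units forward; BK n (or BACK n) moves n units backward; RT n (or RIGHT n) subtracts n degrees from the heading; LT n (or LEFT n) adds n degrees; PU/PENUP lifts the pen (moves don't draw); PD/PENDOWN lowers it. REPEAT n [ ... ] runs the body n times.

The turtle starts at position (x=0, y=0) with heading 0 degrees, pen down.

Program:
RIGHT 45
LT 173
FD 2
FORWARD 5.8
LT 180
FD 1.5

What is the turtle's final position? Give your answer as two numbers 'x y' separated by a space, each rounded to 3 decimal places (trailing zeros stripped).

Answer: -3.879 4.964

Derivation:
Executing turtle program step by step:
Start: pos=(0,0), heading=0, pen down
RT 45: heading 0 -> 315
LT 173: heading 315 -> 128
FD 2: (0,0) -> (-1.231,1.576) [heading=128, draw]
FD 5.8: (-1.231,1.576) -> (-4.802,6.146) [heading=128, draw]
LT 180: heading 128 -> 308
FD 1.5: (-4.802,6.146) -> (-3.879,4.964) [heading=308, draw]
Final: pos=(-3.879,4.964), heading=308, 3 segment(s) drawn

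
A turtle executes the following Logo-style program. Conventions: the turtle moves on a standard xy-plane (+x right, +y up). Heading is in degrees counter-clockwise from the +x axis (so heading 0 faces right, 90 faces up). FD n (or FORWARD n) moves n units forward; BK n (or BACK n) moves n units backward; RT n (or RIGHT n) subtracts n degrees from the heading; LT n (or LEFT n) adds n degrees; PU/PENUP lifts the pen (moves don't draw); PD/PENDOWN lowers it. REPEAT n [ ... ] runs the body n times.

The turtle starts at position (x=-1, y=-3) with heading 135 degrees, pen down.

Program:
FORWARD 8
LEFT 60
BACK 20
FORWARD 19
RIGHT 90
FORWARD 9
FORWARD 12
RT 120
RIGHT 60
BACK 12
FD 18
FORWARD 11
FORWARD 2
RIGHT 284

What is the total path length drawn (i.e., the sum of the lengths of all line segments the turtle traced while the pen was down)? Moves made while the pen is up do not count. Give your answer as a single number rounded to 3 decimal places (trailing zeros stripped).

Executing turtle program step by step:
Start: pos=(-1,-3), heading=135, pen down
FD 8: (-1,-3) -> (-6.657,2.657) [heading=135, draw]
LT 60: heading 135 -> 195
BK 20: (-6.657,2.657) -> (12.662,7.833) [heading=195, draw]
FD 19: (12.662,7.833) -> (-5.691,2.916) [heading=195, draw]
RT 90: heading 195 -> 105
FD 9: (-5.691,2.916) -> (-8.02,11.609) [heading=105, draw]
FD 12: (-8.02,11.609) -> (-11.126,23.2) [heading=105, draw]
RT 120: heading 105 -> 345
RT 60: heading 345 -> 285
BK 12: (-11.126,23.2) -> (-14.232,34.791) [heading=285, draw]
FD 18: (-14.232,34.791) -> (-9.573,17.405) [heading=285, draw]
FD 11: (-9.573,17.405) -> (-6.726,6.779) [heading=285, draw]
FD 2: (-6.726,6.779) -> (-6.209,4.848) [heading=285, draw]
RT 284: heading 285 -> 1
Final: pos=(-6.209,4.848), heading=1, 9 segment(s) drawn

Segment lengths:
  seg 1: (-1,-3) -> (-6.657,2.657), length = 8
  seg 2: (-6.657,2.657) -> (12.662,7.833), length = 20
  seg 3: (12.662,7.833) -> (-5.691,2.916), length = 19
  seg 4: (-5.691,2.916) -> (-8.02,11.609), length = 9
  seg 5: (-8.02,11.609) -> (-11.126,23.2), length = 12
  seg 6: (-11.126,23.2) -> (-14.232,34.791), length = 12
  seg 7: (-14.232,34.791) -> (-9.573,17.405), length = 18
  seg 8: (-9.573,17.405) -> (-6.726,6.779), length = 11
  seg 9: (-6.726,6.779) -> (-6.209,4.848), length = 2
Total = 111

Answer: 111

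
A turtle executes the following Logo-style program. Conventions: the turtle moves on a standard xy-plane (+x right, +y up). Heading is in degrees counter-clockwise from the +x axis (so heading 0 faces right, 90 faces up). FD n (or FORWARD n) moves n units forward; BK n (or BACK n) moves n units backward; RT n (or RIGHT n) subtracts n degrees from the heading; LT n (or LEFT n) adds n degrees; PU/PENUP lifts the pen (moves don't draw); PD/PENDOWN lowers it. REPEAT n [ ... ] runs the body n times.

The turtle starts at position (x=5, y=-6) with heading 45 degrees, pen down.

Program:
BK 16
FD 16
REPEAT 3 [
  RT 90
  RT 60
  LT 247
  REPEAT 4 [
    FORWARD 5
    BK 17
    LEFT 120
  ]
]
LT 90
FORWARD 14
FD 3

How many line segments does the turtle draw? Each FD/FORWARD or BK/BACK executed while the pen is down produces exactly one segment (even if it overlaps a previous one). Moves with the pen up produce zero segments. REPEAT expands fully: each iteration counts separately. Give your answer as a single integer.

Executing turtle program step by step:
Start: pos=(5,-6), heading=45, pen down
BK 16: (5,-6) -> (-6.314,-17.314) [heading=45, draw]
FD 16: (-6.314,-17.314) -> (5,-6) [heading=45, draw]
REPEAT 3 [
  -- iteration 1/3 --
  RT 90: heading 45 -> 315
  RT 60: heading 315 -> 255
  LT 247: heading 255 -> 142
  REPEAT 4 [
    -- iteration 1/4 --
    FD 5: (5,-6) -> (1.06,-2.922) [heading=142, draw]
    BK 17: (1.06,-2.922) -> (14.456,-13.388) [heading=142, draw]
    LT 120: heading 142 -> 262
    -- iteration 2/4 --
    FD 5: (14.456,-13.388) -> (13.76,-18.339) [heading=262, draw]
    BK 17: (13.76,-18.339) -> (16.126,-1.505) [heading=262, draw]
    LT 120: heading 262 -> 22
    -- iteration 3/4 --
    FD 5: (16.126,-1.505) -> (20.762,0.368) [heading=22, draw]
    BK 17: (20.762,0.368) -> (5,-6) [heading=22, draw]
    LT 120: heading 22 -> 142
    -- iteration 4/4 --
    FD 5: (5,-6) -> (1.06,-2.922) [heading=142, draw]
    BK 17: (1.06,-2.922) -> (14.456,-13.388) [heading=142, draw]
    LT 120: heading 142 -> 262
  ]
  -- iteration 2/3 --
  RT 90: heading 262 -> 172
  RT 60: heading 172 -> 112
  LT 247: heading 112 -> 359
  REPEAT 4 [
    -- iteration 1/4 --
    FD 5: (14.456,-13.388) -> (19.455,-13.475) [heading=359, draw]
    BK 17: (19.455,-13.475) -> (2.458,-13.179) [heading=359, draw]
    LT 120: heading 359 -> 119
    -- iteration 2/4 --
    FD 5: (2.458,-13.179) -> (0.034,-8.805) [heading=119, draw]
    BK 17: (0.034,-8.805) -> (8.276,-23.674) [heading=119, draw]
    LT 120: heading 119 -> 239
    -- iteration 3/4 --
    FD 5: (8.276,-23.674) -> (5.7,-27.96) [heading=239, draw]
    BK 17: (5.7,-27.96) -> (14.456,-13.388) [heading=239, draw]
    LT 120: heading 239 -> 359
    -- iteration 4/4 --
    FD 5: (14.456,-13.388) -> (19.455,-13.475) [heading=359, draw]
    BK 17: (19.455,-13.475) -> (2.458,-13.179) [heading=359, draw]
    LT 120: heading 359 -> 119
  ]
  -- iteration 3/3 --
  RT 90: heading 119 -> 29
  RT 60: heading 29 -> 329
  LT 247: heading 329 -> 216
  REPEAT 4 [
    -- iteration 1/4 --
    FD 5: (2.458,-13.179) -> (-1.587,-16.117) [heading=216, draw]
    BK 17: (-1.587,-16.117) -> (12.166,-6.125) [heading=216, draw]
    LT 120: heading 216 -> 336
    -- iteration 2/4 --
    FD 5: (12.166,-6.125) -> (16.734,-8.159) [heading=336, draw]
    BK 17: (16.734,-8.159) -> (1.204,-1.244) [heading=336, draw]
    LT 120: heading 336 -> 96
    -- iteration 3/4 --
    FD 5: (1.204,-1.244) -> (0.681,3.728) [heading=96, draw]
    BK 17: (0.681,3.728) -> (2.458,-13.179) [heading=96, draw]
    LT 120: heading 96 -> 216
    -- iteration 4/4 --
    FD 5: (2.458,-13.179) -> (-1.587,-16.117) [heading=216, draw]
    BK 17: (-1.587,-16.117) -> (12.166,-6.125) [heading=216, draw]
    LT 120: heading 216 -> 336
  ]
]
LT 90: heading 336 -> 66
FD 14: (12.166,-6.125) -> (17.86,6.665) [heading=66, draw]
FD 3: (17.86,6.665) -> (19.081,9.405) [heading=66, draw]
Final: pos=(19.081,9.405), heading=66, 28 segment(s) drawn
Segments drawn: 28

Answer: 28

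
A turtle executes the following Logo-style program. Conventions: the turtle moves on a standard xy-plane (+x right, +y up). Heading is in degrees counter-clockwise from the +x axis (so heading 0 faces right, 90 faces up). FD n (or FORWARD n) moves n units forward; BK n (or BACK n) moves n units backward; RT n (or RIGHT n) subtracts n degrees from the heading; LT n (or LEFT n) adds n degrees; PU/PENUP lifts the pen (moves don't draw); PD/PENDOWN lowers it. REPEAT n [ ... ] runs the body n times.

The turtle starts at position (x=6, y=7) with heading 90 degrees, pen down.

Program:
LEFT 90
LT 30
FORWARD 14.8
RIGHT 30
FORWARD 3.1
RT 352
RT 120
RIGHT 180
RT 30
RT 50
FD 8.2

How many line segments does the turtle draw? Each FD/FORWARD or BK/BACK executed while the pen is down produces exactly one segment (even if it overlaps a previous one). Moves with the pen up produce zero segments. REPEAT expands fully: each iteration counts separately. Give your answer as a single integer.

Answer: 3

Derivation:
Executing turtle program step by step:
Start: pos=(6,7), heading=90, pen down
LT 90: heading 90 -> 180
LT 30: heading 180 -> 210
FD 14.8: (6,7) -> (-6.817,-0.4) [heading=210, draw]
RT 30: heading 210 -> 180
FD 3.1: (-6.817,-0.4) -> (-9.917,-0.4) [heading=180, draw]
RT 352: heading 180 -> 188
RT 120: heading 188 -> 68
RT 180: heading 68 -> 248
RT 30: heading 248 -> 218
RT 50: heading 218 -> 168
FD 8.2: (-9.917,-0.4) -> (-17.938,1.305) [heading=168, draw]
Final: pos=(-17.938,1.305), heading=168, 3 segment(s) drawn
Segments drawn: 3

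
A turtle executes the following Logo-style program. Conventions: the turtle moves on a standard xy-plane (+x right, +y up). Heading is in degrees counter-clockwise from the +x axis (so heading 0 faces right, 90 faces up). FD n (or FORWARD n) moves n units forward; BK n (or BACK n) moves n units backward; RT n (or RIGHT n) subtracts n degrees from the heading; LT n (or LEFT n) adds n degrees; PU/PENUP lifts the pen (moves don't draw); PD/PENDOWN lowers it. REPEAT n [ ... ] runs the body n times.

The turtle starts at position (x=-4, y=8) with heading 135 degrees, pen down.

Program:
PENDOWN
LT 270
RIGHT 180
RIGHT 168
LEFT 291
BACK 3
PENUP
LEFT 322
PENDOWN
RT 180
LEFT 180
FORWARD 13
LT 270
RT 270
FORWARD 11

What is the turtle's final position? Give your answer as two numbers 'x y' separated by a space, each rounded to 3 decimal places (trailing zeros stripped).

Executing turtle program step by step:
Start: pos=(-4,8), heading=135, pen down
PD: pen down
LT 270: heading 135 -> 45
RT 180: heading 45 -> 225
RT 168: heading 225 -> 57
LT 291: heading 57 -> 348
BK 3: (-4,8) -> (-6.934,8.624) [heading=348, draw]
PU: pen up
LT 322: heading 348 -> 310
PD: pen down
RT 180: heading 310 -> 130
LT 180: heading 130 -> 310
FD 13: (-6.934,8.624) -> (1.422,-1.335) [heading=310, draw]
LT 270: heading 310 -> 220
RT 270: heading 220 -> 310
FD 11: (1.422,-1.335) -> (8.492,-9.761) [heading=310, draw]
Final: pos=(8.492,-9.761), heading=310, 3 segment(s) drawn

Answer: 8.492 -9.761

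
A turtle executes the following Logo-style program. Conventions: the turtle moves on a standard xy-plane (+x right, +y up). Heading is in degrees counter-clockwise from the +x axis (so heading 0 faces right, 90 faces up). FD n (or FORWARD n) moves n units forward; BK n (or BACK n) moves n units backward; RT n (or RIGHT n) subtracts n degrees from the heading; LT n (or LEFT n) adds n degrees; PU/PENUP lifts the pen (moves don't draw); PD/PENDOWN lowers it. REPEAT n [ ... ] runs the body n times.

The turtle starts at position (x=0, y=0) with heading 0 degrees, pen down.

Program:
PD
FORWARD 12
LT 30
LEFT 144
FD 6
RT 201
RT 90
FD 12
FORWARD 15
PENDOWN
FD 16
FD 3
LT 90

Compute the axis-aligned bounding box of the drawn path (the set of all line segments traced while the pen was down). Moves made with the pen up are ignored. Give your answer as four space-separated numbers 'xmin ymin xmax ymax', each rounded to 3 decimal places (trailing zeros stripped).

Executing turtle program step by step:
Start: pos=(0,0), heading=0, pen down
PD: pen down
FD 12: (0,0) -> (12,0) [heading=0, draw]
LT 30: heading 0 -> 30
LT 144: heading 30 -> 174
FD 6: (12,0) -> (6.033,0.627) [heading=174, draw]
RT 201: heading 174 -> 333
RT 90: heading 333 -> 243
FD 12: (6.033,0.627) -> (0.585,-10.065) [heading=243, draw]
FD 15: (0.585,-10.065) -> (-6.225,-23.43) [heading=243, draw]
PD: pen down
FD 16: (-6.225,-23.43) -> (-13.489,-37.686) [heading=243, draw]
FD 3: (-13.489,-37.686) -> (-14.851,-40.359) [heading=243, draw]
LT 90: heading 243 -> 333
Final: pos=(-14.851,-40.359), heading=333, 6 segment(s) drawn

Segment endpoints: x in {-14.851, -13.489, -6.225, 0, 0.585, 6.033, 12}, y in {-40.359, -37.686, -23.43, -10.065, 0, 0.627}
xmin=-14.851, ymin=-40.359, xmax=12, ymax=0.627

Answer: -14.851 -40.359 12 0.627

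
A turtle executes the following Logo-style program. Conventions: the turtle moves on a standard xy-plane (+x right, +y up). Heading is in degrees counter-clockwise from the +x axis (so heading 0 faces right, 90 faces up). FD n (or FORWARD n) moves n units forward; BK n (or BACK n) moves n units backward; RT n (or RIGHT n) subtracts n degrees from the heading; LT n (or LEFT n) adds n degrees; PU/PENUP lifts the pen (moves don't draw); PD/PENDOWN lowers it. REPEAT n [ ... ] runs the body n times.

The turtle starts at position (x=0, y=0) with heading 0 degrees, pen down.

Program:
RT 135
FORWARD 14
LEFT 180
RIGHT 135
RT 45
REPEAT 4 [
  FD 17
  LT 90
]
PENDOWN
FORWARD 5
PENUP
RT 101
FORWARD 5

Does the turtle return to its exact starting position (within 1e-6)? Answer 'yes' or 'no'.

Executing turtle program step by step:
Start: pos=(0,0), heading=0, pen down
RT 135: heading 0 -> 225
FD 14: (0,0) -> (-9.899,-9.899) [heading=225, draw]
LT 180: heading 225 -> 45
RT 135: heading 45 -> 270
RT 45: heading 270 -> 225
REPEAT 4 [
  -- iteration 1/4 --
  FD 17: (-9.899,-9.899) -> (-21.92,-21.92) [heading=225, draw]
  LT 90: heading 225 -> 315
  -- iteration 2/4 --
  FD 17: (-21.92,-21.92) -> (-9.899,-33.941) [heading=315, draw]
  LT 90: heading 315 -> 45
  -- iteration 3/4 --
  FD 17: (-9.899,-33.941) -> (2.121,-21.92) [heading=45, draw]
  LT 90: heading 45 -> 135
  -- iteration 4/4 --
  FD 17: (2.121,-21.92) -> (-9.899,-9.899) [heading=135, draw]
  LT 90: heading 135 -> 225
]
PD: pen down
FD 5: (-9.899,-9.899) -> (-13.435,-13.435) [heading=225, draw]
PU: pen up
RT 101: heading 225 -> 124
FD 5: (-13.435,-13.435) -> (-16.231,-9.29) [heading=124, move]
Final: pos=(-16.231,-9.29), heading=124, 6 segment(s) drawn

Start position: (0, 0)
Final position: (-16.231, -9.29)
Distance = 18.702; >= 1e-6 -> NOT closed

Answer: no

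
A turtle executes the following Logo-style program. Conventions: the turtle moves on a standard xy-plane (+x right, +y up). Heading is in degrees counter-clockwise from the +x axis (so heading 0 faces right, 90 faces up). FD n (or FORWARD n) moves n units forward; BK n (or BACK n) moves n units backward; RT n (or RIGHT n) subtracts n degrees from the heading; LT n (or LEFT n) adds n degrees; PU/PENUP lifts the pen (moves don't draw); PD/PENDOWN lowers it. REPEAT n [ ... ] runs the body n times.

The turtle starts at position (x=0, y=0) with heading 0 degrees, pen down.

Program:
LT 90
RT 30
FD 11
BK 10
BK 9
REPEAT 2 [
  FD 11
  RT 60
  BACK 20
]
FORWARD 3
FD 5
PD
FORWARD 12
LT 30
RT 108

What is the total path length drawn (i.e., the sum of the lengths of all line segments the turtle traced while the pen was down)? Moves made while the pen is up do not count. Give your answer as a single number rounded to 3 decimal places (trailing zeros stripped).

Executing turtle program step by step:
Start: pos=(0,0), heading=0, pen down
LT 90: heading 0 -> 90
RT 30: heading 90 -> 60
FD 11: (0,0) -> (5.5,9.526) [heading=60, draw]
BK 10: (5.5,9.526) -> (0.5,0.866) [heading=60, draw]
BK 9: (0.5,0.866) -> (-4,-6.928) [heading=60, draw]
REPEAT 2 [
  -- iteration 1/2 --
  FD 11: (-4,-6.928) -> (1.5,2.598) [heading=60, draw]
  RT 60: heading 60 -> 0
  BK 20: (1.5,2.598) -> (-18.5,2.598) [heading=0, draw]
  -- iteration 2/2 --
  FD 11: (-18.5,2.598) -> (-7.5,2.598) [heading=0, draw]
  RT 60: heading 0 -> 300
  BK 20: (-7.5,2.598) -> (-17.5,19.919) [heading=300, draw]
]
FD 3: (-17.5,19.919) -> (-16,17.321) [heading=300, draw]
FD 5: (-16,17.321) -> (-13.5,12.99) [heading=300, draw]
PD: pen down
FD 12: (-13.5,12.99) -> (-7.5,2.598) [heading=300, draw]
LT 30: heading 300 -> 330
RT 108: heading 330 -> 222
Final: pos=(-7.5,2.598), heading=222, 10 segment(s) drawn

Segment lengths:
  seg 1: (0,0) -> (5.5,9.526), length = 11
  seg 2: (5.5,9.526) -> (0.5,0.866), length = 10
  seg 3: (0.5,0.866) -> (-4,-6.928), length = 9
  seg 4: (-4,-6.928) -> (1.5,2.598), length = 11
  seg 5: (1.5,2.598) -> (-18.5,2.598), length = 20
  seg 6: (-18.5,2.598) -> (-7.5,2.598), length = 11
  seg 7: (-7.5,2.598) -> (-17.5,19.919), length = 20
  seg 8: (-17.5,19.919) -> (-16,17.321), length = 3
  seg 9: (-16,17.321) -> (-13.5,12.99), length = 5
  seg 10: (-13.5,12.99) -> (-7.5,2.598), length = 12
Total = 112

Answer: 112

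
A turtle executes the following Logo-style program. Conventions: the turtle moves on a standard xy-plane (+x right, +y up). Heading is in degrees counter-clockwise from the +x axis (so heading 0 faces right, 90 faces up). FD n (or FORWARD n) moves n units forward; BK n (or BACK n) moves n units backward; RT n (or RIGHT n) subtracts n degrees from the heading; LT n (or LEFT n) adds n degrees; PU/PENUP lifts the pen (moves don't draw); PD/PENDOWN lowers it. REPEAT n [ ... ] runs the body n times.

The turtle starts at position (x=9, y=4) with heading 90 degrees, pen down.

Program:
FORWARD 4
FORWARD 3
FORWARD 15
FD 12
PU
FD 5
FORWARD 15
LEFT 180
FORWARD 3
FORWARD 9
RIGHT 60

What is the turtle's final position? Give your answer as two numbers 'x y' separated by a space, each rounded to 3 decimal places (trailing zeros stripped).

Answer: 9 46

Derivation:
Executing turtle program step by step:
Start: pos=(9,4), heading=90, pen down
FD 4: (9,4) -> (9,8) [heading=90, draw]
FD 3: (9,8) -> (9,11) [heading=90, draw]
FD 15: (9,11) -> (9,26) [heading=90, draw]
FD 12: (9,26) -> (9,38) [heading=90, draw]
PU: pen up
FD 5: (9,38) -> (9,43) [heading=90, move]
FD 15: (9,43) -> (9,58) [heading=90, move]
LT 180: heading 90 -> 270
FD 3: (9,58) -> (9,55) [heading=270, move]
FD 9: (9,55) -> (9,46) [heading=270, move]
RT 60: heading 270 -> 210
Final: pos=(9,46), heading=210, 4 segment(s) drawn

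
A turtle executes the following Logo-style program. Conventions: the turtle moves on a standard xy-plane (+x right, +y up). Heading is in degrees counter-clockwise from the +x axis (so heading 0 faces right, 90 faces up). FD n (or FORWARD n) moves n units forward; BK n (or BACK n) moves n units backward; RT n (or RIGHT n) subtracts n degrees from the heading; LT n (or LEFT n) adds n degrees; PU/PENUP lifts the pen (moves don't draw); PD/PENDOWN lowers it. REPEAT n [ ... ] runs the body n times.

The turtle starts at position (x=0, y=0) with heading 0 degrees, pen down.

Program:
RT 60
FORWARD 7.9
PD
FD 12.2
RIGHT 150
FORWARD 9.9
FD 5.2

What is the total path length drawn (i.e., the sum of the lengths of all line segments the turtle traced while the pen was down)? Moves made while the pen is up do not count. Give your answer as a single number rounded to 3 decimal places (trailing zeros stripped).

Executing turtle program step by step:
Start: pos=(0,0), heading=0, pen down
RT 60: heading 0 -> 300
FD 7.9: (0,0) -> (3.95,-6.842) [heading=300, draw]
PD: pen down
FD 12.2: (3.95,-6.842) -> (10.05,-17.407) [heading=300, draw]
RT 150: heading 300 -> 150
FD 9.9: (10.05,-17.407) -> (1.476,-12.457) [heading=150, draw]
FD 5.2: (1.476,-12.457) -> (-3.027,-9.857) [heading=150, draw]
Final: pos=(-3.027,-9.857), heading=150, 4 segment(s) drawn

Segment lengths:
  seg 1: (0,0) -> (3.95,-6.842), length = 7.9
  seg 2: (3.95,-6.842) -> (10.05,-17.407), length = 12.2
  seg 3: (10.05,-17.407) -> (1.476,-12.457), length = 9.9
  seg 4: (1.476,-12.457) -> (-3.027,-9.857), length = 5.2
Total = 35.2

Answer: 35.2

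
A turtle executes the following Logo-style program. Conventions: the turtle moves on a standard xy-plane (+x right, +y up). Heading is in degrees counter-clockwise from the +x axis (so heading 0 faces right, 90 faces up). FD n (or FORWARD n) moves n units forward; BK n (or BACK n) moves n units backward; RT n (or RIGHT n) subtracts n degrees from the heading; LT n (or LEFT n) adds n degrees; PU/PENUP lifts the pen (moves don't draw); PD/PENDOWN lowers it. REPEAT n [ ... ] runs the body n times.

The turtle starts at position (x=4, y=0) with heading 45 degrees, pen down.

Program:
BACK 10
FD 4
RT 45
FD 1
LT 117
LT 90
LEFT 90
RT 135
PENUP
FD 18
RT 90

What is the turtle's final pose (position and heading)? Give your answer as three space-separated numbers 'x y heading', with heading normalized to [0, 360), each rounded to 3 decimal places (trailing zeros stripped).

Executing turtle program step by step:
Start: pos=(4,0), heading=45, pen down
BK 10: (4,0) -> (-3.071,-7.071) [heading=45, draw]
FD 4: (-3.071,-7.071) -> (-0.243,-4.243) [heading=45, draw]
RT 45: heading 45 -> 0
FD 1: (-0.243,-4.243) -> (0.757,-4.243) [heading=0, draw]
LT 117: heading 0 -> 117
LT 90: heading 117 -> 207
LT 90: heading 207 -> 297
RT 135: heading 297 -> 162
PU: pen up
FD 18: (0.757,-4.243) -> (-16.362,1.32) [heading=162, move]
RT 90: heading 162 -> 72
Final: pos=(-16.362,1.32), heading=72, 3 segment(s) drawn

Answer: -16.362 1.32 72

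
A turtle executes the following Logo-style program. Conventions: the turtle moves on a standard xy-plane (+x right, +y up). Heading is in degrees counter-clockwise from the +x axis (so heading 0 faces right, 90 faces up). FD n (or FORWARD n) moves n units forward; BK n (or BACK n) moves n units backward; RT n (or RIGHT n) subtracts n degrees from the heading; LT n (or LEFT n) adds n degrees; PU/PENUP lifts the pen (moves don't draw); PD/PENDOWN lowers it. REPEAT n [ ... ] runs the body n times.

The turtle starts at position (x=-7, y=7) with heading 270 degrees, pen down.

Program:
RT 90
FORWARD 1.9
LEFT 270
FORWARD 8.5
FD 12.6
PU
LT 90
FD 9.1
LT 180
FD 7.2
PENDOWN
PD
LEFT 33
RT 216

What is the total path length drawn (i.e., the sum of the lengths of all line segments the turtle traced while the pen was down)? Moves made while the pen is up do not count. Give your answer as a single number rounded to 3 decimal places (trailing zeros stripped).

Executing turtle program step by step:
Start: pos=(-7,7), heading=270, pen down
RT 90: heading 270 -> 180
FD 1.9: (-7,7) -> (-8.9,7) [heading=180, draw]
LT 270: heading 180 -> 90
FD 8.5: (-8.9,7) -> (-8.9,15.5) [heading=90, draw]
FD 12.6: (-8.9,15.5) -> (-8.9,28.1) [heading=90, draw]
PU: pen up
LT 90: heading 90 -> 180
FD 9.1: (-8.9,28.1) -> (-18,28.1) [heading=180, move]
LT 180: heading 180 -> 0
FD 7.2: (-18,28.1) -> (-10.8,28.1) [heading=0, move]
PD: pen down
PD: pen down
LT 33: heading 0 -> 33
RT 216: heading 33 -> 177
Final: pos=(-10.8,28.1), heading=177, 3 segment(s) drawn

Segment lengths:
  seg 1: (-7,7) -> (-8.9,7), length = 1.9
  seg 2: (-8.9,7) -> (-8.9,15.5), length = 8.5
  seg 3: (-8.9,15.5) -> (-8.9,28.1), length = 12.6
Total = 23

Answer: 23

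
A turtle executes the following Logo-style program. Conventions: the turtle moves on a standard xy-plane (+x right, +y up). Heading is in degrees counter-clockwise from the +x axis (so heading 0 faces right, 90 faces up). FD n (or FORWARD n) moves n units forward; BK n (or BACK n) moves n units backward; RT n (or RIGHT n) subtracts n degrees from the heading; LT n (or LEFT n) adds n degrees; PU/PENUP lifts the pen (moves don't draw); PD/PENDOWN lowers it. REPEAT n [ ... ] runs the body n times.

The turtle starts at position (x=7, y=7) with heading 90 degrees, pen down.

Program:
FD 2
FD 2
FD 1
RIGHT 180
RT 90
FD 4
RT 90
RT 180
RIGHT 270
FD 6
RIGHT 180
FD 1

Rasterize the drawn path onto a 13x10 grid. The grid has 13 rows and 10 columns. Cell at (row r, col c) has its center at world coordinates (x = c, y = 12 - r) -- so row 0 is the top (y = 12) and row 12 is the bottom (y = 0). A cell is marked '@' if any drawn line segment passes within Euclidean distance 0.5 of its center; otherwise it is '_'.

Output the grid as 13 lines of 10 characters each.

Answer: ___@@@@@@@
_______@__
_______@__
_______@__
_______@__
_______@__
__________
__________
__________
__________
__________
__________
__________

Derivation:
Segment 0: (7,7) -> (7,9)
Segment 1: (7,9) -> (7,11)
Segment 2: (7,11) -> (7,12)
Segment 3: (7,12) -> (3,12)
Segment 4: (3,12) -> (9,12)
Segment 5: (9,12) -> (8,12)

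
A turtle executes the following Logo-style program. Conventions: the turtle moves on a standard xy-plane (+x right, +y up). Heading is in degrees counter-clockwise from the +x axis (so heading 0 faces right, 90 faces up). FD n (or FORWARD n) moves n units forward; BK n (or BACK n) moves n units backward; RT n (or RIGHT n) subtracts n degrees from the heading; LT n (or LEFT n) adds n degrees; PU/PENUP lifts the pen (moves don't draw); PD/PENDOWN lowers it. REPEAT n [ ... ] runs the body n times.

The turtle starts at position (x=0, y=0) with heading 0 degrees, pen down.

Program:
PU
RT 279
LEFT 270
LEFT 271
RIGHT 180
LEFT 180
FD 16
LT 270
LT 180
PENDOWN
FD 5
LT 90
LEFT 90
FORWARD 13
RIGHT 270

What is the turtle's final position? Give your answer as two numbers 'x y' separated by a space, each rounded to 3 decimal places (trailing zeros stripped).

Executing turtle program step by step:
Start: pos=(0,0), heading=0, pen down
PU: pen up
RT 279: heading 0 -> 81
LT 270: heading 81 -> 351
LT 271: heading 351 -> 262
RT 180: heading 262 -> 82
LT 180: heading 82 -> 262
FD 16: (0,0) -> (-2.227,-15.844) [heading=262, move]
LT 270: heading 262 -> 172
LT 180: heading 172 -> 352
PD: pen down
FD 5: (-2.227,-15.844) -> (2.725,-16.54) [heading=352, draw]
LT 90: heading 352 -> 82
LT 90: heading 82 -> 172
FD 13: (2.725,-16.54) -> (-10.149,-14.731) [heading=172, draw]
RT 270: heading 172 -> 262
Final: pos=(-10.149,-14.731), heading=262, 2 segment(s) drawn

Answer: -10.149 -14.731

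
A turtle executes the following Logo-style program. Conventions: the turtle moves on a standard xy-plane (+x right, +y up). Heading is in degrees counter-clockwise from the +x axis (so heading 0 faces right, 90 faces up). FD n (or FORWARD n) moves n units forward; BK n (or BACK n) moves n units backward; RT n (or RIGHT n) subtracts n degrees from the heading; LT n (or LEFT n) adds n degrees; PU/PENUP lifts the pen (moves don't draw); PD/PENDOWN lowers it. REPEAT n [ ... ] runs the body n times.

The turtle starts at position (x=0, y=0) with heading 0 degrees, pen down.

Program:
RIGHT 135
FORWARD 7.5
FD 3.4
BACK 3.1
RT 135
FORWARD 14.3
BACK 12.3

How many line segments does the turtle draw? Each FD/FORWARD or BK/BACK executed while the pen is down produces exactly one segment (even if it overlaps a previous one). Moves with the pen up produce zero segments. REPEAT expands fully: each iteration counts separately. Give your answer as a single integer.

Answer: 5

Derivation:
Executing turtle program step by step:
Start: pos=(0,0), heading=0, pen down
RT 135: heading 0 -> 225
FD 7.5: (0,0) -> (-5.303,-5.303) [heading=225, draw]
FD 3.4: (-5.303,-5.303) -> (-7.707,-7.707) [heading=225, draw]
BK 3.1: (-7.707,-7.707) -> (-5.515,-5.515) [heading=225, draw]
RT 135: heading 225 -> 90
FD 14.3: (-5.515,-5.515) -> (-5.515,8.785) [heading=90, draw]
BK 12.3: (-5.515,8.785) -> (-5.515,-3.515) [heading=90, draw]
Final: pos=(-5.515,-3.515), heading=90, 5 segment(s) drawn
Segments drawn: 5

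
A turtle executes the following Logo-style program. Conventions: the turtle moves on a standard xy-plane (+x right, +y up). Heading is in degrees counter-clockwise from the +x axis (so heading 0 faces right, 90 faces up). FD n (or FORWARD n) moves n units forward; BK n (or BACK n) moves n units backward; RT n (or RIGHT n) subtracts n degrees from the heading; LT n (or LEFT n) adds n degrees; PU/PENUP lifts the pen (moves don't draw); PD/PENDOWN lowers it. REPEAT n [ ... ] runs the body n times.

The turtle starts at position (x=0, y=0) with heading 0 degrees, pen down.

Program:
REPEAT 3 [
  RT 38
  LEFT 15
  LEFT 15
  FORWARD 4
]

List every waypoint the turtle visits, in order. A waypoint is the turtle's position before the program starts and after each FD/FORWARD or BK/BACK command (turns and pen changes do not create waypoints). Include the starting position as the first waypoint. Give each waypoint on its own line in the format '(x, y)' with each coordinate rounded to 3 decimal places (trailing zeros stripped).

Answer: (0, 0)
(3.961, -0.557)
(7.806, -1.659)
(11.46, -3.286)

Derivation:
Executing turtle program step by step:
Start: pos=(0,0), heading=0, pen down
REPEAT 3 [
  -- iteration 1/3 --
  RT 38: heading 0 -> 322
  LT 15: heading 322 -> 337
  LT 15: heading 337 -> 352
  FD 4: (0,0) -> (3.961,-0.557) [heading=352, draw]
  -- iteration 2/3 --
  RT 38: heading 352 -> 314
  LT 15: heading 314 -> 329
  LT 15: heading 329 -> 344
  FD 4: (3.961,-0.557) -> (7.806,-1.659) [heading=344, draw]
  -- iteration 3/3 --
  RT 38: heading 344 -> 306
  LT 15: heading 306 -> 321
  LT 15: heading 321 -> 336
  FD 4: (7.806,-1.659) -> (11.46,-3.286) [heading=336, draw]
]
Final: pos=(11.46,-3.286), heading=336, 3 segment(s) drawn
Waypoints (4 total):
(0, 0)
(3.961, -0.557)
(7.806, -1.659)
(11.46, -3.286)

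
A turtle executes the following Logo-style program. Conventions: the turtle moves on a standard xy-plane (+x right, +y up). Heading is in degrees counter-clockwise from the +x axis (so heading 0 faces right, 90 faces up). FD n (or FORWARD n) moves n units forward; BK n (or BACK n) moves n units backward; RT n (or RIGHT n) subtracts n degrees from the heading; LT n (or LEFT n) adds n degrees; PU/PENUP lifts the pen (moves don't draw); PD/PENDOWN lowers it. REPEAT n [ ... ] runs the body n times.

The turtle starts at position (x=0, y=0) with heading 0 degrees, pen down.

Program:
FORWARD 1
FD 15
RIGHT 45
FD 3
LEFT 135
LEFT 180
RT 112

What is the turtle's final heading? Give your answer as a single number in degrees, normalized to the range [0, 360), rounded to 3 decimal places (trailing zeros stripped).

Executing turtle program step by step:
Start: pos=(0,0), heading=0, pen down
FD 1: (0,0) -> (1,0) [heading=0, draw]
FD 15: (1,0) -> (16,0) [heading=0, draw]
RT 45: heading 0 -> 315
FD 3: (16,0) -> (18.121,-2.121) [heading=315, draw]
LT 135: heading 315 -> 90
LT 180: heading 90 -> 270
RT 112: heading 270 -> 158
Final: pos=(18.121,-2.121), heading=158, 3 segment(s) drawn

Answer: 158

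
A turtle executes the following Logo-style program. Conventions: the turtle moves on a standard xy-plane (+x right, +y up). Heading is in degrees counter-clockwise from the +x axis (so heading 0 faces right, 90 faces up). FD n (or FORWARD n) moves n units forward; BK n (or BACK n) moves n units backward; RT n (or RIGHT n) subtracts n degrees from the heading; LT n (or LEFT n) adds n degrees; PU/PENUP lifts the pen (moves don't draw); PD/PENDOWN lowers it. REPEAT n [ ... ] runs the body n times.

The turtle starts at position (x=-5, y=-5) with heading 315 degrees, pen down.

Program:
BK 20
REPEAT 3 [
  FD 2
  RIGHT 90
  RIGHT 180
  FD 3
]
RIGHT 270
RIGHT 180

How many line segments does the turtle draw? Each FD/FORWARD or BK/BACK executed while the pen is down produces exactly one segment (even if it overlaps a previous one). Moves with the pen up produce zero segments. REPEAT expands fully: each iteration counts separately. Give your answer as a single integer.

Executing turtle program step by step:
Start: pos=(-5,-5), heading=315, pen down
BK 20: (-5,-5) -> (-19.142,9.142) [heading=315, draw]
REPEAT 3 [
  -- iteration 1/3 --
  FD 2: (-19.142,9.142) -> (-17.728,7.728) [heading=315, draw]
  RT 90: heading 315 -> 225
  RT 180: heading 225 -> 45
  FD 3: (-17.728,7.728) -> (-15.607,9.849) [heading=45, draw]
  -- iteration 2/3 --
  FD 2: (-15.607,9.849) -> (-14.192,11.263) [heading=45, draw]
  RT 90: heading 45 -> 315
  RT 180: heading 315 -> 135
  FD 3: (-14.192,11.263) -> (-16.314,13.385) [heading=135, draw]
  -- iteration 3/3 --
  FD 2: (-16.314,13.385) -> (-17.728,14.799) [heading=135, draw]
  RT 90: heading 135 -> 45
  RT 180: heading 45 -> 225
  FD 3: (-17.728,14.799) -> (-19.849,12.678) [heading=225, draw]
]
RT 270: heading 225 -> 315
RT 180: heading 315 -> 135
Final: pos=(-19.849,12.678), heading=135, 7 segment(s) drawn
Segments drawn: 7

Answer: 7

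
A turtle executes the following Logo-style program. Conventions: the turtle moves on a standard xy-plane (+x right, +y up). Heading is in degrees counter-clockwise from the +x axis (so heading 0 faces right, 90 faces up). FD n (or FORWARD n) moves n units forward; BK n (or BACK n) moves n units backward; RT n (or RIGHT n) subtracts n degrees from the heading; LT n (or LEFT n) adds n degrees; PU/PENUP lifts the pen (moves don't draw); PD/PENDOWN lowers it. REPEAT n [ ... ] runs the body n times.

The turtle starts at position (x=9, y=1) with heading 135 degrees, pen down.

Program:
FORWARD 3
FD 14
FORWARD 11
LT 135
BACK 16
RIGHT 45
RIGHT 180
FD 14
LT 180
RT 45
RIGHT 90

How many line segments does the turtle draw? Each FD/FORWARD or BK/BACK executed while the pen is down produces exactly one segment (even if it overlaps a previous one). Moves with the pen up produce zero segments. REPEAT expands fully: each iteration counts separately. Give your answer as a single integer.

Executing turtle program step by step:
Start: pos=(9,1), heading=135, pen down
FD 3: (9,1) -> (6.879,3.121) [heading=135, draw]
FD 14: (6.879,3.121) -> (-3.021,13.021) [heading=135, draw]
FD 11: (-3.021,13.021) -> (-10.799,20.799) [heading=135, draw]
LT 135: heading 135 -> 270
BK 16: (-10.799,20.799) -> (-10.799,36.799) [heading=270, draw]
RT 45: heading 270 -> 225
RT 180: heading 225 -> 45
FD 14: (-10.799,36.799) -> (-0.899,46.698) [heading=45, draw]
LT 180: heading 45 -> 225
RT 45: heading 225 -> 180
RT 90: heading 180 -> 90
Final: pos=(-0.899,46.698), heading=90, 5 segment(s) drawn
Segments drawn: 5

Answer: 5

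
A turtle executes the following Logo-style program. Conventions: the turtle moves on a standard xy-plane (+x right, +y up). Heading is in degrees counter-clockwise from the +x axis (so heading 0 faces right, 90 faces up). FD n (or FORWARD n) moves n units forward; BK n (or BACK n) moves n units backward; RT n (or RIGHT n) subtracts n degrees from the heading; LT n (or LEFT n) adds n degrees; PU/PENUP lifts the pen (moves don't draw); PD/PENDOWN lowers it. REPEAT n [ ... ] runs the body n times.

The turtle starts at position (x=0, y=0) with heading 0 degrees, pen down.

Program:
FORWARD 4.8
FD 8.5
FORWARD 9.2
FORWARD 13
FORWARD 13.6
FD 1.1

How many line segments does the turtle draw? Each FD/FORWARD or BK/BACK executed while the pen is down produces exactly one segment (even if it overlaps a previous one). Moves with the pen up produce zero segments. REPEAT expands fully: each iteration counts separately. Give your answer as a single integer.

Executing turtle program step by step:
Start: pos=(0,0), heading=0, pen down
FD 4.8: (0,0) -> (4.8,0) [heading=0, draw]
FD 8.5: (4.8,0) -> (13.3,0) [heading=0, draw]
FD 9.2: (13.3,0) -> (22.5,0) [heading=0, draw]
FD 13: (22.5,0) -> (35.5,0) [heading=0, draw]
FD 13.6: (35.5,0) -> (49.1,0) [heading=0, draw]
FD 1.1: (49.1,0) -> (50.2,0) [heading=0, draw]
Final: pos=(50.2,0), heading=0, 6 segment(s) drawn
Segments drawn: 6

Answer: 6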